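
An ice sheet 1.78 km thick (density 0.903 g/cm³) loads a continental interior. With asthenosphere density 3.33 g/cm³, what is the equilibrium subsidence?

0.483 km

Balancing pressure at the compensation depth: the ice load ρ_ice t is balanced by mantle displaced below, ρ_m s.
s = t ρ_ice / ρ_m = 1.78 km × 0.903/3.33 = 0.483 km.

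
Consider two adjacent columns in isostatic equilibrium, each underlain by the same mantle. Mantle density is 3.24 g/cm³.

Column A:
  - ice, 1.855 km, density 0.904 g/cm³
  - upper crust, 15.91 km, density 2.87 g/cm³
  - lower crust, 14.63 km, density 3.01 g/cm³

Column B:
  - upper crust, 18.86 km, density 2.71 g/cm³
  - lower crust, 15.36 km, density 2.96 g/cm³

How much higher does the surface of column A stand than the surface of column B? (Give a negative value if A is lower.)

−0.22 km

For any compensation level in the mantle, the mantle terms cancel and isostasy reduces to e = (Σt_A − Σt_B) − (Σ(ρt)_A − Σ(ρt)_B) / ρ_m.
Σt_A = 32.395 km; Σt_B = 34.22 km; Σ(ρt)_A = 91.37492; Σ(ρt)_B = 96.5762 (in km·g/cm³).
e = (32.395 − 34.22) − (91.37492 − 96.5762) / 3.24 = −0.22 km.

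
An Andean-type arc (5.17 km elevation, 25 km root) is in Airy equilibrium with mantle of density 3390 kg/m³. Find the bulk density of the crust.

2810 kg/m³

ρ_c h = (ρ_m − ρ_c) r → ρ_c (h + r) = ρ_m r → ρ_c = ρ_m r / (h + r).
ρ_c = 3390 × 25 km / (5.17 km + 25 km) = 2810 kg/m³.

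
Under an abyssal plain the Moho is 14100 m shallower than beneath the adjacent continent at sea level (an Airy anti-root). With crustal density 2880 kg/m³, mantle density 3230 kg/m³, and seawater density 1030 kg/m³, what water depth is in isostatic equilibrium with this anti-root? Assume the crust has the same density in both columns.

Replacing a thickness d of crust by seawater at the top must be balanced by replacing crust with mantle at the base: d (ρ_c − ρ_w) = a (ρ_m − ρ_c).
d = a (ρ_m − ρ_c)/(ρ_c − ρ_w) = 14100 m × 350/1850 = 2670 m.

2670 m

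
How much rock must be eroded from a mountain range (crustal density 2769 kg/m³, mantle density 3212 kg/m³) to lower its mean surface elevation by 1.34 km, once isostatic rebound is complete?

Net drop Δ = e − u = e − e ρ_c/ρ_m = e (ρ_m − ρ_c)/ρ_m.
e = Δ ρ_m/(ρ_m − ρ_c) = 1.34 km × 3212/443 = 9.72 km.

9.72 km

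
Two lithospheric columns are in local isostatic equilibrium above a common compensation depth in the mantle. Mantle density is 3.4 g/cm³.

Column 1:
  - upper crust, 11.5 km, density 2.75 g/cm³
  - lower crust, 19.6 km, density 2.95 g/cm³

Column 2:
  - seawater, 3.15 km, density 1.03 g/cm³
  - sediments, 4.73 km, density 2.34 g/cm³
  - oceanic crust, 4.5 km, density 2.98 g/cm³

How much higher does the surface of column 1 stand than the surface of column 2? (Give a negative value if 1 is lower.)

0.566 km

For any compensation level in the mantle, the mantle terms cancel and isostasy reduces to e = (Σt_1 − Σt_2) − (Σ(ρt)_1 − Σ(ρt)_2) / ρ_m.
Σt_1 = 31.1 km; Σt_2 = 12.38 km; Σ(ρt)_1 = 89.445; Σ(ρt)_2 = 27.7227 (in km·g/cm³).
e = (31.1 − 12.38) − (89.445 − 27.7227) / 3.4 = 0.566 km.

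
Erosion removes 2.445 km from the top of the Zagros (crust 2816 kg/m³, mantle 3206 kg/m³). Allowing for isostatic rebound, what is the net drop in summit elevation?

Rebound u = e ρ_c/ρ_m = 2.445 km × 2816/3206 = 2.148 km.
Net surface drop = e − u = 2.445 km − 2.148 km = e (ρ_m − ρ_c)/ρ_m = 0.297 km.

0.297 km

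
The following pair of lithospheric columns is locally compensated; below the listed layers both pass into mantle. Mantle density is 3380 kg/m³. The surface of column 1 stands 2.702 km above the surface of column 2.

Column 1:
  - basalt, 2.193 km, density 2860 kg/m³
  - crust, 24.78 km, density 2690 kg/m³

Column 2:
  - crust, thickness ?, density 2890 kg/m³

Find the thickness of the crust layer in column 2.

18.6 km

Take the compensation level at the base of the deeper column (depth z_c below the surface of column 1) and equate Σ ρ_i t_i down to z_c; mantle fills any gap and the z_c terms cancel.
Column 1: 2.193×2860 + 24.78×2690 + (z_c − 26.973)×3380
Column 2: 2.702×0 + x×2890 + (z_c − 2.702 − 0 − x)×3380
The z_c×3380 term appears on both sides and cancels. Collect the known terms of each column as K = Σ(ρt)_known − 3380 × (depth of known layers): K_1 = 72930.18 − 3380×26.973 = −18238.56; K_2 = 0 − 3380×(2.702 + 0) = −9132.76.
Balance: K_1 = K_2 − x×(3380 − 2890), so x = (K_2 − K_1)/(3380 − 2890) = 9105.8/490 = 18.6 km.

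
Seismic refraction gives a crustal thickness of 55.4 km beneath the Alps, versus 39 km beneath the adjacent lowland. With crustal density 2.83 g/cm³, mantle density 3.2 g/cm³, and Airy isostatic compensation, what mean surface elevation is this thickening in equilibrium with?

Excess crust Δ = 55.4 km − 39 km = 16.4 km, split between elevation h and root r with h + r = Δ.
Airy balance ρ_c h = (ρ_m − ρ_c) r gives r = h ρ_c/(ρ_m − ρ_c), so h (1 + ρ_c/(ρ_m − ρ_c)) = Δ, i.e. h = Δ (ρ_m − ρ_c)/ρ_m.
h = 16.4 km × 0.37/3.2 = 1.9 km.

1.9 km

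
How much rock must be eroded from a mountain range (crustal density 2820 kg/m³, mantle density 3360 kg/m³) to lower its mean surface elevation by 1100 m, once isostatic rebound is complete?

6840 m

Net drop Δ = e − u = e − e ρ_c/ρ_m = e (ρ_m − ρ_c)/ρ_m.
e = Δ ρ_m/(ρ_m − ρ_c) = 1100 m × 3360/540 = 6840 m.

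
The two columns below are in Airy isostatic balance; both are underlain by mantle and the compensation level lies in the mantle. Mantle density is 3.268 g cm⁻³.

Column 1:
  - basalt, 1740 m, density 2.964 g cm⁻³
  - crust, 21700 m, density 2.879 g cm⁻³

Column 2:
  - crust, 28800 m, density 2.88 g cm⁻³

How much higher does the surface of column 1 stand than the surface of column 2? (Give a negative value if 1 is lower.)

−674 m

For any compensation level in the mantle, the mantle terms cancel and isostasy reduces to e = (Σt_1 − Σt_2) − (Σ(ρt)_1 − Σ(ρt)_2) / ρ_m.
Σt_1 = 23440 m; Σt_2 = 28800 m; Σ(ρt)_1 = 67631.66; Σ(ρt)_2 = 82944 (in m·g cm⁻³).
e = (23440 − 28800) − (67631.66 − 82944) / 3.268 = −674 m.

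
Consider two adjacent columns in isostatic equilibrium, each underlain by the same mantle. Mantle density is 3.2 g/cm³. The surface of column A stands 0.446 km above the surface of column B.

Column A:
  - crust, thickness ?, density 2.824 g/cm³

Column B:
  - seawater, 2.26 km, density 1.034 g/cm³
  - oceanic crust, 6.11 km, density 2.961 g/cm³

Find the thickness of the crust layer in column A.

20.7 km

Take the compensation level at the base of the deeper column (depth z_c below the surface of column A) and equate Σ ρ_i t_i down to z_c; mantle fills any gap and the z_c terms cancel.
Column A: x×2.824 + (z_c − 0 − x)×3.2
Column B: 0.446×0 + 2.26×1.034 + 6.11×2.961 + (z_c − 0.446 − 8.37)×3.2
The z_c×3.2 term appears on both sides and cancels. Collect the known terms of each column as K = Σ(ρt)_known − 3.2 × (depth of known layers): K_A = 0 − 3.2×0 = 0; K_B = 20.42855 − 3.2×(0.446 + 8.37) = −7.78265.
Balance: K_A − x×(3.2 − 2.824) = K_B, so x = (K_A − K_B)/(3.2 − 2.824) = 7.78265/0.376 = 20.7 km.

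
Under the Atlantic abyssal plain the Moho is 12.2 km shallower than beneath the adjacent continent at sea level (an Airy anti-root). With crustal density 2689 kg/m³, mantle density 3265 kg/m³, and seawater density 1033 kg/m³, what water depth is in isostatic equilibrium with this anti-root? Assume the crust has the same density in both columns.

4.24 km

Replacing a thickness d of crust by seawater at the top must be balanced by replacing crust with mantle at the base: d (ρ_c − ρ_w) = a (ρ_m − ρ_c).
d = a (ρ_m − ρ_c)/(ρ_c − ρ_w) = 12.2 km × 576/1656 = 4.24 km.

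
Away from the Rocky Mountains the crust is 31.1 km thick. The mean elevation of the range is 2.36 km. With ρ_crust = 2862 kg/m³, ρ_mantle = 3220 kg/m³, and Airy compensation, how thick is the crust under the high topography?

52.3 km

Root depth r = h ρ_c / (ρ_m − ρ_c) = 2.36 km × 2862 / 358 = 18.87 km.
Total thickness = T + h + r = 31.1 km + 2.36 km + 18.87 km = 52.3 km.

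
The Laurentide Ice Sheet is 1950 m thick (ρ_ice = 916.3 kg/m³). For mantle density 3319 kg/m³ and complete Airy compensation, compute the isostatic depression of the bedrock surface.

538 m

By Archimedes' principle applied to the lithosphere: the ice load ρ_ice t is balanced by mantle displaced below, ρ_m s.
s = t ρ_ice / ρ_m = 1950 m × 916.3/3319 = 538 m.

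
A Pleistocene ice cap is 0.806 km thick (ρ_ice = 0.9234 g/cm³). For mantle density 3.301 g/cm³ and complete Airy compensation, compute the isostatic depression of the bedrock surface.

Equating mass per unit area of the two columns: the ice load ρ_ice t is balanced by mantle displaced below, ρ_m s.
s = t ρ_ice / ρ_m = 0.806 km × 0.9234/3.301 = 0.225 km.

0.225 km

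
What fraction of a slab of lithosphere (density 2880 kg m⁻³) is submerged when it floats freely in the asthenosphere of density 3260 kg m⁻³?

88.3%

Submerged fraction = ρ_obj/ρ_fluid = 2880/3260 = 88.3%.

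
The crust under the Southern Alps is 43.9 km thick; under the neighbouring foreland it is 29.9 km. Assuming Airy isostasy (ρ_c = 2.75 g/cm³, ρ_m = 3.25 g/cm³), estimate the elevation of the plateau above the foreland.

2.15 km

Excess crust Δ = 43.9 km − 29.9 km = 14 km, split between elevation h and root r with h + r = Δ.
Airy balance ρ_c h = (ρ_m − ρ_c) r gives r = h ρ_c/(ρ_m − ρ_c), so h (1 + ρ_c/(ρ_m − ρ_c)) = Δ, i.e. h = Δ (ρ_m − ρ_c)/ρ_m.
h = 14 km × 0.5/3.25 = 2.15 km.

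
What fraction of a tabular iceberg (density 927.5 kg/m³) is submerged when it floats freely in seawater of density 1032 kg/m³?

Submerged fraction = ρ_obj/ρ_fluid = 927.5/1032 = 0.899.

0.899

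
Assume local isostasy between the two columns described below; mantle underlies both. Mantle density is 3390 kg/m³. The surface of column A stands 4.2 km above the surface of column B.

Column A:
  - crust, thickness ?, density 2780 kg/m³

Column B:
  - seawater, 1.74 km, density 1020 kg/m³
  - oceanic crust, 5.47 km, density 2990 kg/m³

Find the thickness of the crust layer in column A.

Take the compensation level at the base of the deeper column (depth z_c below the surface of column A) and equate Σ ρ_i t_i down to z_c; mantle fills any gap and the z_c terms cancel.
Column A: x×2780 + (z_c − 0 − x)×3390
Column B: 4.2×0 + 1.74×1020 + 5.47×2990 + (z_c − 4.2 − 7.21)×3390
The z_c×3390 term appears on both sides and cancels. Collect the known terms of each column as K = Σ(ρt)_known − 3390 × (depth of known layers): K_A = 0 − 3390×0 = 0; K_B = 18130.1 − 3390×(4.2 + 7.21) = −20549.8.
Balance: K_A − x×(3390 − 2780) = K_B, so x = (K_A − K_B)/(3390 − 2780) = 20549.8/610 = 33.7 km.

33.7 km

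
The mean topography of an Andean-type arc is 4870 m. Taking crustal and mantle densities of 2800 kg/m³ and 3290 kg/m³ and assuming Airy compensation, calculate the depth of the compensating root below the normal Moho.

27800 m

Equating mass per unit area of the two columns: the weight of the topography is balanced by the buoyancy of the root, ρ_c h = (ρ_m − ρ_c) r.
r = h · ρ_c / (ρ_m − ρ_c) = 4870 m × 2800 / (3290 − 2800) = 27800 m.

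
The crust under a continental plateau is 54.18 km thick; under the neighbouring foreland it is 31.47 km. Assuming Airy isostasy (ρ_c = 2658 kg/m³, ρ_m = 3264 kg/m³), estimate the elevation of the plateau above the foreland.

Excess crust Δ = 54.18 km − 31.47 km = 22.71 km, split between elevation h and root r with h + r = Δ.
Airy balance ρ_c h = (ρ_m − ρ_c) r gives r = h ρ_c/(ρ_m − ρ_c), so h (1 + ρ_c/(ρ_m − ρ_c)) = Δ, i.e. h = Δ (ρ_m − ρ_c)/ρ_m.
h = 22.71 km × 606/3264 = 4.22 km.

4.22 km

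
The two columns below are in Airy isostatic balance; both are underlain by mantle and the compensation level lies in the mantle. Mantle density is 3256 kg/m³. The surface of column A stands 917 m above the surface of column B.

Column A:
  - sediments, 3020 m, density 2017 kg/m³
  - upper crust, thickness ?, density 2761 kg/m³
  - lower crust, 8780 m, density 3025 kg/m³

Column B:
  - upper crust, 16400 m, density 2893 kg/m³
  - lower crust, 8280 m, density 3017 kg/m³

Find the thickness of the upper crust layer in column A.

10400 m

Take the compensation level at the base of the deeper column (depth z_c below the surface of column A) and equate Σ ρ_i t_i down to z_c; mantle fills any gap and the z_c terms cancel.
Column A: 3020×2017 + x×2761 + 8780×3025 + (z_c − 11800 − x)×3256
Column B: 917×0 + 16400×2893 + 8280×3017 + (z_c − 917 − 24680)×3256
The z_c×3256 term appears on both sides and cancels. Collect the known terms of each column as K = Σ(ρt)_known − 3256 × (depth of known layers): K_A = 32650840 − 3256×11800 = −5769960; K_B = 72425960 − 3256×(917 + 24680) = −10917872.
Balance: K_A − x×(3256 − 2761) = K_B, so x = (K_A − K_B)/(3256 − 2761) = 5147910/495 = 10400 m.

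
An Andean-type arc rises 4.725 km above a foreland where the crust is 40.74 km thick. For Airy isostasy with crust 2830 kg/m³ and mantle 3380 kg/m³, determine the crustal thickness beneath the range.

69.8 km

Root depth r = h ρ_c / (ρ_m − ρ_c) = 4.725 km × 2830 / 550 = 24.31 km.
Total thickness = T + h + r = 40.74 km + 4.725 km + 24.31 km = 69.8 km.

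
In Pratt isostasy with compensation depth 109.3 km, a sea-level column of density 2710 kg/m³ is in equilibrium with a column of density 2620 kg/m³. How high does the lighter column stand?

3.75 km

ρ_ref D = ρ (D + h) → h = D (ρ_ref − ρ)/ρ.
h = 109.3 km × (2710 − 2620)/2620 = 3.75 km.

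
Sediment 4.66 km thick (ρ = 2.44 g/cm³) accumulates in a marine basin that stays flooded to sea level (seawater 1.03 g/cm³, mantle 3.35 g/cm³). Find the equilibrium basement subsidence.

2.83 km

Submarine loading: the sediment displaces seawater, and the subsidence is in turn flooded, so s (ρ_m − ρ_w) = t (ρ_sed − ρ_w).
s = 4.66 km × (2.44 − 1.03) / (3.35 − 1.03) = 2.83 km.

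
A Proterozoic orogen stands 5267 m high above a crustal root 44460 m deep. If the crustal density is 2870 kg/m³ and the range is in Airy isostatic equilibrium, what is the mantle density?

Airy balance: ρ_c h = (ρ_m − ρ_c) r → ρ_m = ρ_c (1 + h/r).
ρ_m = 2870 × (1 + 5267 m/44460 m) = 3210 kg/m³.

3210 kg/m³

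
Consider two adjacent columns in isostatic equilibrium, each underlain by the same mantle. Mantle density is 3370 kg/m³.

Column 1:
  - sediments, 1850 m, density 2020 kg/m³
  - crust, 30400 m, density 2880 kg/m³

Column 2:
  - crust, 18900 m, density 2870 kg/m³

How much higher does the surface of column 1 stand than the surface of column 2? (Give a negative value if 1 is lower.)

For any compensation level in the mantle, the mantle terms cancel and isostasy reduces to e = (Σt_1 − Σt_2) − (Σ(ρt)_1 − Σ(ρt)_2) / ρ_m.
Σt_1 = 32250 m; Σt_2 = 18900 m; Σ(ρt)_1 = 91289000; Σ(ρt)_2 = 54243000 (in m·kg/m³).
e = (32250 − 18900) − (91289000 − 54243000) / 3370 = 2360 m.

2360 m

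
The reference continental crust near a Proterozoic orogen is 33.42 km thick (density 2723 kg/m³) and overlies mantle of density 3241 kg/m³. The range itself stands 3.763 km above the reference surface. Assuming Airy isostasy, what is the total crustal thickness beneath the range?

57 km

Root depth r = h ρ_c / (ρ_m − ρ_c) = 3.763 km × 2723 / 518 = 19.78 km.
Total thickness = T + h + r = 33.42 km + 3.763 km + 19.78 km = 57 km.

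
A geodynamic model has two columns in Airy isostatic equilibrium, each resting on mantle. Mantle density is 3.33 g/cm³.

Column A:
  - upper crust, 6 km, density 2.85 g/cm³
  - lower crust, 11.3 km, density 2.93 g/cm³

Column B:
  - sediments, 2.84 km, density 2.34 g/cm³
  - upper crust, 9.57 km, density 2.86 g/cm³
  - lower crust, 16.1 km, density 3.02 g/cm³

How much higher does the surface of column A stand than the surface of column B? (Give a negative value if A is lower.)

−1.47 km

For any compensation level in the mantle, the mantle terms cancel and isostasy reduces to e = (Σt_A − Σt_B) − (Σ(ρt)_A − Σ(ρt)_B) / ρ_m.
Σt_A = 17.3 km; Σt_B = 28.51 km; Σ(ρt)_A = 50.209; Σ(ρt)_B = 82.6378 (in km·g/cm³).
e = (17.3 − 28.51) − (50.209 − 82.6378) / 3.33 = −1.47 km.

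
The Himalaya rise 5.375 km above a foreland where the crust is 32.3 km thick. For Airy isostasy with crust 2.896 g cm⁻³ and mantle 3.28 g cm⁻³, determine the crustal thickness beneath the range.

78.2 km

Root depth r = h ρ_c / (ρ_m − ρ_c) = 5.375 km × 2.896 / 0.384 = 40.54 km.
Total thickness = T + h + r = 32.3 km + 5.375 km + 40.54 km = 78.2 km.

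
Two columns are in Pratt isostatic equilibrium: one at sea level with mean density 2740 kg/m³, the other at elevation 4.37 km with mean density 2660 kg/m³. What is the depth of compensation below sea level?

ρ_ref D = ρ (D + h) → D (ρ_ref − ρ) = ρ h.
D = ρ h/(ρ_ref − ρ) = 2660 × 4.37 km/(2740 − 2660) = 145 km.

145 km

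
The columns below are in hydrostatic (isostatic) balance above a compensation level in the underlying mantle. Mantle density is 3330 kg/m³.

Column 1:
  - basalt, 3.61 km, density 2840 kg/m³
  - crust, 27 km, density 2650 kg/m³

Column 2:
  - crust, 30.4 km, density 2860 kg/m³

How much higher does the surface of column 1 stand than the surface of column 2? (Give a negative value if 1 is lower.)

For any compensation level in the mantle, the mantle terms cancel and isostasy reduces to e = (Σt_1 − Σt_2) − (Σ(ρt)_1 − Σ(ρt)_2) / ρ_m.
Σt_1 = 30.61 km; Σt_2 = 30.4 km; Σ(ρt)_1 = 81802.4; Σ(ρt)_2 = 86944 (in km·kg/m³).
e = (30.61 − 30.4) − (81802.4 − 86944) / 3330 = 1.75 km.

1.75 km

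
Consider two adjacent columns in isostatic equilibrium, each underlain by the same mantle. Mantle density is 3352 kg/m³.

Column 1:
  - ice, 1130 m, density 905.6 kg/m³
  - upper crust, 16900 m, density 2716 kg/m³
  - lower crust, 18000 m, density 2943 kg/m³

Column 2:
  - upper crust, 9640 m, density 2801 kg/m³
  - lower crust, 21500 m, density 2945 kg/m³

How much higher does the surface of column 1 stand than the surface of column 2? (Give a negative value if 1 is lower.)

For any compensation level in the mantle, the mantle terms cancel and isostasy reduces to e = (Σt_1 − Σt_2) − (Σ(ρt)_1 − Σ(ρt)_2) / ρ_m.
Σt_1 = 36030 m; Σt_2 = 31140 m; Σ(ρt)_1 = 99897728; Σ(ρt)_2 = 90319140 (in m·kg/m³).
e = (36030 − 31140) − (99897728 − 90319140) / 3352 = 2030 m.

2030 m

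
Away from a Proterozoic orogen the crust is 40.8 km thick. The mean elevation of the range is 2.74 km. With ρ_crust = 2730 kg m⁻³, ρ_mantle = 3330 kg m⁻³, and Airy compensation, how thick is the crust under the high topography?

Root depth r = h ρ_c / (ρ_m − ρ_c) = 2.74 km × 2730 / 600 = 12.47 km.
Total thickness = T + h + r = 40.8 km + 2.74 km + 12.47 km = 56 km.

56 km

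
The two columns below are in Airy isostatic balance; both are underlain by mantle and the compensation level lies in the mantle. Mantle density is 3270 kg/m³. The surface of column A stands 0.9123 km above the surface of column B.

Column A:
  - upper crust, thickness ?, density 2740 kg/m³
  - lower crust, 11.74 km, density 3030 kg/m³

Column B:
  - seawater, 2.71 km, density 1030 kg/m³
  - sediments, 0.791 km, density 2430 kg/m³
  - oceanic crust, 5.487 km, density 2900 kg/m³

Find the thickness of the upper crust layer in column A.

Take the compensation level at the base of the deeper column (depth z_c below the surface of column A) and equate Σ ρ_i t_i down to z_c; mantle fills any gap and the z_c terms cancel.
Column A: x×2740 + 11.74×3030 + (z_c − 11.74 − x)×3270
Column B: 0.9123×0 + 2.71×1030 + 0.791×2430 + 5.487×2900 + (z_c − 0.9123 − 8.988)×3270
The z_c×3270 term appears on both sides and cancels. Collect the known terms of each column as K = Σ(ρt)_known − 3270 × (depth of known layers): K_A = 35572.2 − 3270×11.74 = −2817.6; K_B = 20625.73 − 3270×(0.9123 + 8.988) = −11748.251.
Balance: K_A − x×(3270 − 2740) = K_B, so x = (K_A − K_B)/(3270 − 2740) = 8930.65/530 = 16.9 km.

16.9 km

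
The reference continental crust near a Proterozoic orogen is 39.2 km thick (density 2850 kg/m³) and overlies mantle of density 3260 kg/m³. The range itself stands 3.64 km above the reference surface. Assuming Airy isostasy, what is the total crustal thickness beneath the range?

68.1 km

Root depth r = h ρ_c / (ρ_m − ρ_c) = 3.64 km × 2850 / 410 = 25.3 km.
Total thickness = T + h + r = 39.2 km + 3.64 km + 25.3 km = 68.1 km.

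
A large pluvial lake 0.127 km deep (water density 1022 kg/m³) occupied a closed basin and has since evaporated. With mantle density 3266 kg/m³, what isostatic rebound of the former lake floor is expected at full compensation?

0.0397 km

u = d ρ_w/ρ_m = 0.127 km × 1022/3266 = 0.0397 km.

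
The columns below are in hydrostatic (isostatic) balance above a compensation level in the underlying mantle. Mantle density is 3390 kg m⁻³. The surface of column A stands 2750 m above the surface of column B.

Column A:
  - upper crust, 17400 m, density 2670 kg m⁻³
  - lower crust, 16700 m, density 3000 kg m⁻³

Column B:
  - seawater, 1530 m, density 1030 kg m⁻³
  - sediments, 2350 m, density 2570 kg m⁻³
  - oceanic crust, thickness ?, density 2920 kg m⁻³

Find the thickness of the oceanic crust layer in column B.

8900 m

Take the compensation level at the base of the deeper column (depth z_c below the surface of column A) and equate Σ ρ_i t_i down to z_c; mantle fills any gap and the z_c terms cancel.
Column A: 17400×2670 + 16700×3000 + (z_c − 34100)×3390
Column B: 2750×0 + 1530×1030 + 2350×2570 + x×2920 + (z_c − 2750 − 3880 − x)×3390
The z_c×3390 term appears on both sides and cancels. Collect the known terms of each column as K = Σ(ρt)_known − 3390 × (depth of known layers): K_A = 96558000 − 3390×34100 = −19041000; K_B = 7615400 − 3390×(2750 + 3880) = −14860300.
Balance: K_A = K_B − x×(3390 − 2920), so x = (K_B − K_A)/(3390 − 2920) = 4180700/470 = 8900 m.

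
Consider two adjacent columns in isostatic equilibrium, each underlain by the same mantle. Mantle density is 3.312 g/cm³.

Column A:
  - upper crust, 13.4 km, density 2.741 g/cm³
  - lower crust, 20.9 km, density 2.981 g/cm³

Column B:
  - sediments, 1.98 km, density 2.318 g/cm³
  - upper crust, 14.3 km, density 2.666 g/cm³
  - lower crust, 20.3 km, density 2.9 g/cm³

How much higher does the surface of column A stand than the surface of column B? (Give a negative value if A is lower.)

−1.51 km

For any compensation level in the mantle, the mantle terms cancel and isostasy reduces to e = (Σt_A − Σt_B) − (Σ(ρt)_A − Σ(ρt)_B) / ρ_m.
Σt_A = 34.3 km; Σt_B = 36.58 km; Σ(ρt)_A = 99.0323; Σ(ρt)_B = 101.58344 (in km·g/cm³).
e = (34.3 − 36.58) − (99.0323 − 101.58344) / 3.312 = −1.51 km.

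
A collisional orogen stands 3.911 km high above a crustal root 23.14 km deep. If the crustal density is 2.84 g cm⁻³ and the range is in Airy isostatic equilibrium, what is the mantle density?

3.32 g cm⁻³

Airy balance: ρ_c h = (ρ_m − ρ_c) r → ρ_m = ρ_c (1 + h/r).
ρ_m = 2.84 × (1 + 3.911 km/23.14 km) = 3.32 g cm⁻³.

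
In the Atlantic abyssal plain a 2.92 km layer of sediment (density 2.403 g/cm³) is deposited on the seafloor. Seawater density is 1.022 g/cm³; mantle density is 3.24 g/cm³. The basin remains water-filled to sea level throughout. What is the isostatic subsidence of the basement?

Submarine loading: the sediment displaces seawater, and the subsidence is in turn flooded, so s (ρ_m − ρ_w) = t (ρ_sed − ρ_w).
s = 2.92 km × (2.403 − 1.022) / (3.24 − 1.022) = 1.82 km.

1.82 km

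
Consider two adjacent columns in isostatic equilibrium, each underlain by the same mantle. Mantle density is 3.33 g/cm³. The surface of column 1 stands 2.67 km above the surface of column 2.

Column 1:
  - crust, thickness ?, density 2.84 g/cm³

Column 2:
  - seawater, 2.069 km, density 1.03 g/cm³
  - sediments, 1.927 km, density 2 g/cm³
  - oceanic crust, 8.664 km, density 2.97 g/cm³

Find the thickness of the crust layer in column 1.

Take the compensation level at the base of the deeper column (depth z_c below the surface of column 1) and equate Σ ρ_i t_i down to z_c; mantle fills any gap and the z_c terms cancel.
Column 1: x×2.84 + (z_c − 0 − x)×3.33
Column 2: 2.67×0 + 2.069×1.03 + 1.927×2 + 8.664×2.97 + (z_c − 2.67 − 12.66)×3.33
The z_c×3.33 term appears on both sides and cancels. Collect the known terms of each column as K = Σ(ρt)_known − 3.33 × (depth of known layers): K_1 = 0 − 3.33×0 = 0; K_2 = 31.71715 − 3.33×(2.67 + 12.66) = −19.33175.
Balance: K_1 − x×(3.33 − 2.84) = K_2, so x = (K_1 − K_2)/(3.33 − 2.84) = 19.3317/0.49 = 39.5 km.

39.5 km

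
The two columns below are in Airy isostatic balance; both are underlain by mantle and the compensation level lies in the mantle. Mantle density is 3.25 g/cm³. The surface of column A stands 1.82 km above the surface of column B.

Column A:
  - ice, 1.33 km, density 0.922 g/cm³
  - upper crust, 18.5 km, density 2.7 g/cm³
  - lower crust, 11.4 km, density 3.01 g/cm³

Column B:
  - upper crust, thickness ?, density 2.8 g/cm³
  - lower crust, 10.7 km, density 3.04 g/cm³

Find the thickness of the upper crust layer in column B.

17.4 km

Take the compensation level at the base of the deeper column (depth z_c below the surface of column A) and equate Σ ρ_i t_i down to z_c; mantle fills any gap and the z_c terms cancel.
Column A: 1.33×0.922 + 18.5×2.7 + 11.4×3.01 + (z_c − 31.23)×3.25
Column B: 1.82×0 + x×2.8 + 10.7×3.04 + (z_c − 1.82 − 10.7 − x)×3.25
The z_c×3.25 term appears on both sides and cancels. Collect the known terms of each column as K = Σ(ρt)_known − 3.25 × (depth of known layers): K_A = 85.49026 − 3.25×31.23 = −16.00724; K_B = 32.528 − 3.25×(1.82 + 10.7) = −8.162.
Balance: K_A = K_B − x×(3.25 − 2.8), so x = (K_B − K_A)/(3.25 − 2.8) = 7.84524/0.45 = 17.4 km.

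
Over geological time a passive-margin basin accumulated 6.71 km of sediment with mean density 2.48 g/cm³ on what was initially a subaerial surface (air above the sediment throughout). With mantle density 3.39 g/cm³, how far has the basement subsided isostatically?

Subaerial load: s = t ρ_sed / ρ_m = 6.71 km × 2.48/3.39 = 4.91 km.

4.91 km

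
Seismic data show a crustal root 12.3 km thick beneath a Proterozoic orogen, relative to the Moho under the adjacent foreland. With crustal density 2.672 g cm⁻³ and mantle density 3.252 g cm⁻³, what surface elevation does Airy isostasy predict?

By Archimedes' principle applied to the lithosphere: ρ_c h = (ρ_m − ρ_c) r.
h = r (ρ_m − ρ_c) / ρ_c = 12.3 km × (3.252 − 2.672) / 2.672 = 2.67 km.

2.67 km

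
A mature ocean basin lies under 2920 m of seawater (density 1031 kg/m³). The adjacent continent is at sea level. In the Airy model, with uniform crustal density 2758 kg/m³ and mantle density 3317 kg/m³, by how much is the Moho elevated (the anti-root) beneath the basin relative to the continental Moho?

For local isostatic compensation: replacing crust with seawater at the top is compensated by replacing crust with mantle at the base: d (ρ_c − ρ_w) = a (ρ_m − ρ_c).
a = d (ρ_c − ρ_w)/(ρ_m − ρ_c) = 2920 m × 1727/559 = 9020 m.

9020 m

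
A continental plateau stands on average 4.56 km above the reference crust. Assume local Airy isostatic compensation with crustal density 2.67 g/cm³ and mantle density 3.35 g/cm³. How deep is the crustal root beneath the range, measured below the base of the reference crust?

By Archimedes' principle applied to the lithosphere: the weight of the topography is balanced by the buoyancy of the root, ρ_c h = (ρ_m − ρ_c) r.
r = h · ρ_c / (ρ_m − ρ_c) = 4.56 km × 2.67 / (3.35 − 2.67) = 17.9 km.

17.9 km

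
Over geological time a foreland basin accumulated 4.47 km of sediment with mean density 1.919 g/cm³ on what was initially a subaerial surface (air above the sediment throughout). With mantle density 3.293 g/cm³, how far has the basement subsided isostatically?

2.6 km

Subaerial load: s = t ρ_sed / ρ_m = 4.47 km × 1.919/3.293 = 2.6 km.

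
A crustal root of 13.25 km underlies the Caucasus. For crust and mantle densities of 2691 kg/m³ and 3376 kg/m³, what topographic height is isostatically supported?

3.37 km

In Airy isostatic equilibrium: ρ_c h = (ρ_m − ρ_c) r.
h = r (ρ_m − ρ_c) / ρ_c = 13.25 km × (3376 − 2691) / 2691 = 3.37 km.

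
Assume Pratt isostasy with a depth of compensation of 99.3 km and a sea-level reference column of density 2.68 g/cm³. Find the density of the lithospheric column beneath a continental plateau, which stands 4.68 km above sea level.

2.56 g/cm³

Pratt balance: ρ_ref D = ρ (D + h).
ρ = ρ_ref D/(D + h) = 2.68 × 99.3 km/(99.3 km + 4.68 km) = 2.56 g/cm³.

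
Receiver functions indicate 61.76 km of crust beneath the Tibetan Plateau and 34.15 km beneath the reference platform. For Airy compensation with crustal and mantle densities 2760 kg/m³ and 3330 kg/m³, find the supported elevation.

Excess crust Δ = 61.76 km − 34.15 km = 27.61 km, split between elevation h and root r with h + r = Δ.
Airy balance ρ_c h = (ρ_m − ρ_c) r gives r = h ρ_c/(ρ_m − ρ_c), so h (1 + ρ_c/(ρ_m − ρ_c)) = Δ, i.e. h = Δ (ρ_m − ρ_c)/ρ_m.
h = 27.61 km × 570/3330 = 4.73 km.

4.73 km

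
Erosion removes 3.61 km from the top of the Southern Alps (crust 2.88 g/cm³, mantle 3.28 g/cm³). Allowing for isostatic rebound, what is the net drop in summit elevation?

0.44 km

Rebound u = e ρ_c/ρ_m = 3.61 km × 2.88/3.28 = 3.17 km.
Net surface drop = e − u = 3.61 km − 3.17 km = e (ρ_m − ρ_c)/ρ_m = 0.44 km.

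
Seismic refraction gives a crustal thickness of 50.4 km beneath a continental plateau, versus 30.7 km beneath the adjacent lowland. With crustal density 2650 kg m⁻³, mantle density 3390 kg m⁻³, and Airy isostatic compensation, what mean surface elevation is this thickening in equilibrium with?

4.3 km

Excess crust Δ = 50.4 km − 30.7 km = 19.7 km, split between elevation h and root r with h + r = Δ.
Airy balance ρ_c h = (ρ_m − ρ_c) r gives r = h ρ_c/(ρ_m − ρ_c), so h (1 + ρ_c/(ρ_m − ρ_c)) = Δ, i.e. h = Δ (ρ_m − ρ_c)/ρ_m.
h = 19.7 km × 740/3390 = 4.3 km.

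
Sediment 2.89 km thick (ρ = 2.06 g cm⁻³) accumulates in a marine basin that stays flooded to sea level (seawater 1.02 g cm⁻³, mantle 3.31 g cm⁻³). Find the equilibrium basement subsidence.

1.31 km

Submarine loading: the sediment displaces seawater, and the subsidence is in turn flooded, so s (ρ_m − ρ_w) = t (ρ_sed − ρ_w).
s = 2.89 km × (2.06 − 1.02) / (3.31 − 1.02) = 1.31 km.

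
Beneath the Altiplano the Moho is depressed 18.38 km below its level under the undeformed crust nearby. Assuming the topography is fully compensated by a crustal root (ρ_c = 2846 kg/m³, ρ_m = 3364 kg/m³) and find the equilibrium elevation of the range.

3.35 km

In Airy isostatic equilibrium: ρ_c h = (ρ_m − ρ_c) r.
h = r (ρ_m − ρ_c) / ρ_c = 18.38 km × (3364 − 2846) / 2846 = 3.35 km.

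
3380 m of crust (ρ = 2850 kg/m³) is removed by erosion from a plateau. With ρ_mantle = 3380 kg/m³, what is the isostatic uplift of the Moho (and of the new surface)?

Unloading: uplift u = e ρ_c/ρ_m = 3380 m × 2850/3380 = 2850 m.

2850 m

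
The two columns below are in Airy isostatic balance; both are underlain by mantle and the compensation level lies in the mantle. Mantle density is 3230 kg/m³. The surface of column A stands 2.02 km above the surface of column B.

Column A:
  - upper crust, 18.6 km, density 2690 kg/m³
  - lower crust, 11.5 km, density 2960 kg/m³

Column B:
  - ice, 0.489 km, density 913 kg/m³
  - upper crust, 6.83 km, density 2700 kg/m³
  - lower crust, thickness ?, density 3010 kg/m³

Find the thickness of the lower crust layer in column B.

8.51 km

Take the compensation level at the base of the deeper column (depth z_c below the surface of column A) and equate Σ ρ_i t_i down to z_c; mantle fills any gap and the z_c terms cancel.
Column A: 18.6×2690 + 11.5×2960 + (z_c − 30.1)×3230
Column B: 2.02×0 + 0.489×913 + 6.83×2700 + x×3010 + (z_c − 2.02 − 7.319 − x)×3230
The z_c×3230 term appears on both sides and cancels. Collect the known terms of each column as K = Σ(ρt)_known − 3230 × (depth of known layers): K_A = 84074 − 3230×30.1 = −13149; K_B = 18887.457 − 3230×(2.02 + 7.319) = −11277.513.
Balance: K_A = K_B − x×(3230 − 3010), so x = (K_B − K_A)/(3230 − 3010) = 1871.49/220 = 8.51 km.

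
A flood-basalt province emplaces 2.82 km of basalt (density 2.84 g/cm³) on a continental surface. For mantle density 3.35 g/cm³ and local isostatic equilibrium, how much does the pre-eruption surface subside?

Subaerial loading: s = t ρ_load / ρ_m.
s = 2.82 km × 2.84/3.35 = 2.39 km.

2.39 km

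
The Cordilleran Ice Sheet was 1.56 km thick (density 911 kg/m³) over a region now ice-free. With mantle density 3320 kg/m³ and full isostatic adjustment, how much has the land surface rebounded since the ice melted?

0.428 km

Removing the load lets mantle flow back in; uplift u satisfies ρ_ice t = ρ_m u.
u = t ρ_ice/ρ_m = 1.56 km × 911/3320 = 0.428 km.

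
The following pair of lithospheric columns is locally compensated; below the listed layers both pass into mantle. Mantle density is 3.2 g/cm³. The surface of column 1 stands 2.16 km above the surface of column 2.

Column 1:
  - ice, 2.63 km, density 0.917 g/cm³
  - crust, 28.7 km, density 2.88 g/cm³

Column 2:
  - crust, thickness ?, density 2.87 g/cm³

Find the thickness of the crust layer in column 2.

Take the compensation level at the base of the deeper column (depth z_c below the surface of column 1) and equate Σ ρ_i t_i down to z_c; mantle fills any gap and the z_c terms cancel.
Column 1: 2.63×0.917 + 28.7×2.88 + (z_c − 31.33)×3.2
Column 2: 2.16×0 + x×2.87 + (z_c − 2.16 − 0 − x)×3.2
The z_c×3.2 term appears on both sides and cancels. Collect the known terms of each column as K = Σ(ρt)_known − 3.2 × (depth of known layers): K_1 = 85.06771 − 3.2×31.33 = −15.18829; K_2 = 0 − 3.2×(2.16 + 0) = −6.912.
Balance: K_1 = K_2 − x×(3.2 − 2.87), so x = (K_2 − K_1)/(3.2 − 2.87) = 8.27629/0.33 = 25.1 km.

25.1 km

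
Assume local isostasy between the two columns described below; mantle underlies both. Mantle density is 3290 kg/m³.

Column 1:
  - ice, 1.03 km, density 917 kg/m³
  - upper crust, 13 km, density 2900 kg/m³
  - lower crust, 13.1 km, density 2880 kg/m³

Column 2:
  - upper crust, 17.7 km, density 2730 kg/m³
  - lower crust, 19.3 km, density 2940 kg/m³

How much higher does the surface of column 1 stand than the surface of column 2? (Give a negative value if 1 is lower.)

−1.15 km

For any compensation level in the mantle, the mantle terms cancel and isostasy reduces to e = (Σt_1 − Σt_2) − (Σ(ρt)_1 − Σ(ρt)_2) / ρ_m.
Σt_1 = 27.13 km; Σt_2 = 37 km; Σ(ρt)_1 = 76372.51; Σ(ρt)_2 = 105063 (in km·kg/m³).
e = (27.13 − 37) − (76372.51 − 105063) / 3290 = −1.15 km.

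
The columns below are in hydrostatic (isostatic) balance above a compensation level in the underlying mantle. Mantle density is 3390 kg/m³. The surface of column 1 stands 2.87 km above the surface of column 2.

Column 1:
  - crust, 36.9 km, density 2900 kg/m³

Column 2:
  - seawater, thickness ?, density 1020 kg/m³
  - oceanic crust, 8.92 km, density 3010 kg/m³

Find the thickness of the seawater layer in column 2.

2.09 km

Take the compensation level at the base of the deeper column (depth z_c below the surface of column 1) and equate Σ ρ_i t_i down to z_c; mantle fills any gap and the z_c terms cancel.
Column 1: 36.9×2900 + (z_c − 36.9)×3390
Column 2: 2.87×0 + x×1020 + 8.92×3010 + (z_c − 2.87 − 8.92 − x)×3390
The z_c×3390 term appears on both sides and cancels. Collect the known terms of each column as K = Σ(ρt)_known − 3390 × (depth of known layers): K_1 = 107010 − 3390×36.9 = −18081; K_2 = 26849.2 − 3390×(2.87 + 8.92) = −13118.9.
Balance: K_1 = K_2 − x×(3390 − 1020), so x = (K_2 − K_1)/(3390 − 1020) = 4962.1/2370 = 2.09 km.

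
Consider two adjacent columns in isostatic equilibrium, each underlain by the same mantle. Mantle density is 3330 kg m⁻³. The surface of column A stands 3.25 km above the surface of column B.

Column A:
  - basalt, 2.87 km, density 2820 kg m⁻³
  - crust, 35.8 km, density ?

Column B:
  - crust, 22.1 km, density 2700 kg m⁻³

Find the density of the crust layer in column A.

Take the compensation level at the base of the deeper column (depth z_c below the surface of column A) and equate Σ ρ_i t_i down to z_c; mantle fills any gap and the z_c terms cancel.
Column A: 2.87×2820 + 35.8×ρ + (z_c − 38.67)×3330
Column B: 3.25×0 + 22.1×2700 + (z_c − 3.25 − 22.1)×3330
The z_c×3330 term appears on both sides and cancels. Collect the known terms of each column as K = Σ(ρt)_known − 3330 × (depth of known layers): K_A = 8093.4 − 3330×38.67 = −120677.7; K_B = 59670 − 3330×(3.25 + 22.1) = −24745.5.
Balance: K_A + 35.8×ρ = K_B, so ρ = (K_B − K_A)/35.8 = 95932.2/35.8 = 2680 kg m⁻³.

2680 kg m⁻³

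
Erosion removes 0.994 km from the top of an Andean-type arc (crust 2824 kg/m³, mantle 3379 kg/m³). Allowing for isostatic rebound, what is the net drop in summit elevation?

Rebound u = e ρ_c/ρ_m = 0.994 km × 2824/3379 = 0.8307 km.
Net surface drop = e − u = 0.994 km − 0.8307 km = e (ρ_m − ρ_c)/ρ_m = 0.163 km.

0.163 km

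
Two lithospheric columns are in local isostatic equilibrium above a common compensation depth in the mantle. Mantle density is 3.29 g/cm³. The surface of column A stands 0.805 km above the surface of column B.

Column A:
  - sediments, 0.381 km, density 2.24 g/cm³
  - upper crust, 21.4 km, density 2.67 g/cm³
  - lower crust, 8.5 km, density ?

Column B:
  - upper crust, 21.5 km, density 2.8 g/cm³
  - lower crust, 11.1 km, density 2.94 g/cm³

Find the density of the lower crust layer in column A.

2.89 g/cm³

Take the compensation level at the base of the deeper column (depth z_c below the surface of column A) and equate Σ ρ_i t_i down to z_c; mantle fills any gap and the z_c terms cancel.
Column A: 0.381×2.24 + 21.4×2.67 + 8.5×ρ + (z_c − 30.281)×3.29
Column B: 0.805×0 + 21.5×2.8 + 11.1×2.94 + (z_c − 0.805 − 32.6)×3.29
The z_c×3.29 term appears on both sides and cancels. Collect the known terms of each column as K = Σ(ρt)_known − 3.29 × (depth of known layers): K_A = 57.99144 − 3.29×30.281 = −41.63305; K_B = 92.834 − 3.29×(0.805 + 32.6) = −17.06845.
Balance: K_A + 8.5×ρ = K_B, so ρ = (K_B − K_A)/8.5 = 24.5646/8.5 = 2.89 g/cm³.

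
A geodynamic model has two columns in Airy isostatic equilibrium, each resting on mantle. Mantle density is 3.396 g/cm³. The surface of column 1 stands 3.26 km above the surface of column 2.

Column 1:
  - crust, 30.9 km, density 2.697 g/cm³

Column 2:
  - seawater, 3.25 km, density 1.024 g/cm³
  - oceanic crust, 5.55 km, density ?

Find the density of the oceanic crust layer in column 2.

2.89 g/cm³

Take the compensation level at the base of the deeper column (depth z_c below the surface of column 1) and equate Σ ρ_i t_i down to z_c; mantle fills any gap and the z_c terms cancel.
Column 1: 30.9×2.697 + (z_c − 30.9)×3.396
Column 2: 3.26×0 + 3.25×1.024 + 5.55×ρ + (z_c − 3.26 − 8.8)×3.396
The z_c×3.396 term appears on both sides and cancels. Collect the known terms of each column as K = Σ(ρt)_known − 3.396 × (depth of known layers): K_1 = 83.3373 − 3.396×30.9 = −21.5991; K_2 = 3.328 − 3.396×(3.26 + 8.8) = −37.62776.
Balance: K_1 = K_2 + 5.55×ρ, so ρ = (K_1 − K_2)/5.55 = 16.0287/5.55 = 2.89 g/cm³.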